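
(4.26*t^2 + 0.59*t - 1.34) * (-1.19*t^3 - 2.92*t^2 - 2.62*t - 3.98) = -5.0694*t^5 - 13.1413*t^4 - 11.2894*t^3 - 14.5878*t^2 + 1.1626*t + 5.3332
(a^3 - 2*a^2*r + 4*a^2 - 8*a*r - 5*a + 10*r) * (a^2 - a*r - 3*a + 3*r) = a^5 - 3*a^4*r + a^4 + 2*a^3*r^2 - 3*a^3*r - 17*a^3 + 2*a^2*r^2 + 51*a^2*r + 15*a^2 - 34*a*r^2 - 45*a*r + 30*r^2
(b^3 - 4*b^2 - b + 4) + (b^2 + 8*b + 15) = b^3 - 3*b^2 + 7*b + 19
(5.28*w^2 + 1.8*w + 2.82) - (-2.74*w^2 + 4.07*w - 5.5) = 8.02*w^2 - 2.27*w + 8.32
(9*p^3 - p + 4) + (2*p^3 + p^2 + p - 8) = 11*p^3 + p^2 - 4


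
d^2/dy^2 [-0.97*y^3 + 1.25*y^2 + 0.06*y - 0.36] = 2.5 - 5.82*y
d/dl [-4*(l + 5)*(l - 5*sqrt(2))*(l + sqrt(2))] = -12*l^2 - 40*l + 32*sqrt(2)*l + 40 + 80*sqrt(2)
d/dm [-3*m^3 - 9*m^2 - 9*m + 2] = -9*m^2 - 18*m - 9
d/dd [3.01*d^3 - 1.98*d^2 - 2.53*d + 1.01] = 9.03*d^2 - 3.96*d - 2.53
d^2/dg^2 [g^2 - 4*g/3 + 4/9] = 2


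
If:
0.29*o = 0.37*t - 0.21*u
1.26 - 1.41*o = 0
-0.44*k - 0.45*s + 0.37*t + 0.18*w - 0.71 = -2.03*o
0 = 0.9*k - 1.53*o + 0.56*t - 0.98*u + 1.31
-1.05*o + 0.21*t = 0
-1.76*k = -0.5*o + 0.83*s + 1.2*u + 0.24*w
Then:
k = 4.51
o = 0.89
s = -10.09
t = 4.47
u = 6.64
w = -29.52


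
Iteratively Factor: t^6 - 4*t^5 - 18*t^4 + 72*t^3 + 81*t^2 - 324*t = (t + 3)*(t^5 - 7*t^4 + 3*t^3 + 63*t^2 - 108*t) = (t - 3)*(t + 3)*(t^4 - 4*t^3 - 9*t^2 + 36*t) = (t - 3)^2*(t + 3)*(t^3 - t^2 - 12*t) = (t - 4)*(t - 3)^2*(t + 3)*(t^2 + 3*t) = t*(t - 4)*(t - 3)^2*(t + 3)*(t + 3)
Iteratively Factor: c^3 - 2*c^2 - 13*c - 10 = (c + 1)*(c^2 - 3*c - 10) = (c - 5)*(c + 1)*(c + 2)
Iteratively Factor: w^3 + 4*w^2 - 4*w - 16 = (w + 2)*(w^2 + 2*w - 8) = (w + 2)*(w + 4)*(w - 2)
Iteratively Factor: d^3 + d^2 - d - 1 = (d + 1)*(d^2 - 1) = (d - 1)*(d + 1)*(d + 1)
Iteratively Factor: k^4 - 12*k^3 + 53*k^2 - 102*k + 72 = (k - 3)*(k^3 - 9*k^2 + 26*k - 24) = (k - 3)*(k - 2)*(k^2 - 7*k + 12) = (k - 4)*(k - 3)*(k - 2)*(k - 3)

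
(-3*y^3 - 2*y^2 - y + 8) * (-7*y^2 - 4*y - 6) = 21*y^5 + 26*y^4 + 33*y^3 - 40*y^2 - 26*y - 48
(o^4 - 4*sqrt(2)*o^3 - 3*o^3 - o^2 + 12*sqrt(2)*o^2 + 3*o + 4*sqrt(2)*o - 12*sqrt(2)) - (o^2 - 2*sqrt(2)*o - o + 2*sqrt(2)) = o^4 - 4*sqrt(2)*o^3 - 3*o^3 - 2*o^2 + 12*sqrt(2)*o^2 + 4*o + 6*sqrt(2)*o - 14*sqrt(2)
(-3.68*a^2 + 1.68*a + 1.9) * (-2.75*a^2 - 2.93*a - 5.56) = 10.12*a^4 + 6.1624*a^3 + 10.3134*a^2 - 14.9078*a - 10.564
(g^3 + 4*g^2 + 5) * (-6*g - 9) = -6*g^4 - 33*g^3 - 36*g^2 - 30*g - 45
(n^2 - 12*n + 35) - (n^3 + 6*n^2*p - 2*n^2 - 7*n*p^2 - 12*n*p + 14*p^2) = -n^3 - 6*n^2*p + 3*n^2 + 7*n*p^2 + 12*n*p - 12*n - 14*p^2 + 35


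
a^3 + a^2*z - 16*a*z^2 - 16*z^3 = (a - 4*z)*(a + z)*(a + 4*z)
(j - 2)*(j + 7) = j^2 + 5*j - 14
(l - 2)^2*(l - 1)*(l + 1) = l^4 - 4*l^3 + 3*l^2 + 4*l - 4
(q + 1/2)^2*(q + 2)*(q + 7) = q^4 + 10*q^3 + 93*q^2/4 + 65*q/4 + 7/2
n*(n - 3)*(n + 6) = n^3 + 3*n^2 - 18*n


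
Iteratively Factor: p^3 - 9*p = (p + 3)*(p^2 - 3*p) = (p - 3)*(p + 3)*(p)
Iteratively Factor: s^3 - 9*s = (s)*(s^2 - 9) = s*(s - 3)*(s + 3)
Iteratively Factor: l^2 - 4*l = (l - 4)*(l)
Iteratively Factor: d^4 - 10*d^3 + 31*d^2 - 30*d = (d)*(d^3 - 10*d^2 + 31*d - 30) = d*(d - 3)*(d^2 - 7*d + 10) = d*(d - 3)*(d - 2)*(d - 5)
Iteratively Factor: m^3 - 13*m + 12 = (m - 3)*(m^2 + 3*m - 4) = (m - 3)*(m + 4)*(m - 1)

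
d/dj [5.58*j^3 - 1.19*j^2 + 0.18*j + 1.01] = 16.74*j^2 - 2.38*j + 0.18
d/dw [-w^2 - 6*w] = -2*w - 6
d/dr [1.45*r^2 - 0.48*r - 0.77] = 2.9*r - 0.48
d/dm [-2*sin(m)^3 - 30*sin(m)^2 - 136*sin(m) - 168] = 2*(-30*sin(m) + 3*cos(m)^2 - 71)*cos(m)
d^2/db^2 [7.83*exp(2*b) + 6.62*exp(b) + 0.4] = (31.32*exp(b) + 6.62)*exp(b)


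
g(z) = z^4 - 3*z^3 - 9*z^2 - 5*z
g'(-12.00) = -7997.00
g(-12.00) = 24684.00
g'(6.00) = 427.00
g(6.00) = 294.00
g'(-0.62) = 1.75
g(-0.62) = 0.50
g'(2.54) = -43.24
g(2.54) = -78.30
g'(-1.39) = -8.11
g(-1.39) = 1.35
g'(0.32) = -11.55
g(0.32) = -2.61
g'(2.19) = -45.57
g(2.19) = -62.62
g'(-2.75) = -106.75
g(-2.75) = 65.27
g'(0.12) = -7.28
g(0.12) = -0.73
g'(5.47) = 281.92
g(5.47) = 107.62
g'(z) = 4*z^3 - 9*z^2 - 18*z - 5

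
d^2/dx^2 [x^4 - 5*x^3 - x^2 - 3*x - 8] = 12*x^2 - 30*x - 2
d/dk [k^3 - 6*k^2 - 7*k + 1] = 3*k^2 - 12*k - 7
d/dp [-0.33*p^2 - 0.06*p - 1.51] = -0.66*p - 0.06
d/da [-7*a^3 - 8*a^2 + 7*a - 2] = -21*a^2 - 16*a + 7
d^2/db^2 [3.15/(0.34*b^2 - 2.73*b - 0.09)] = (0.72828*b^2 - 5.84766*b - 3.15*(0.68*b - 2.73)*(1.36*b - 5.46) - 0.19278)/(-0.34*b^2 + 2.73*b + 0.09)^3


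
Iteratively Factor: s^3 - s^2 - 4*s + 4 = (s - 2)*(s^2 + s - 2) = (s - 2)*(s - 1)*(s + 2)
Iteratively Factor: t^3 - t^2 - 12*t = (t - 4)*(t^2 + 3*t) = (t - 4)*(t + 3)*(t)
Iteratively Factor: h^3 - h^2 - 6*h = (h)*(h^2 - h - 6) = h*(h + 2)*(h - 3)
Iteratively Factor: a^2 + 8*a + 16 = (a + 4)*(a + 4)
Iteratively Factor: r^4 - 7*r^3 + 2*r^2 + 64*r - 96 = (r + 3)*(r^3 - 10*r^2 + 32*r - 32) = (r - 2)*(r + 3)*(r^2 - 8*r + 16) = (r - 4)*(r - 2)*(r + 3)*(r - 4)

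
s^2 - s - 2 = (s - 2)*(s + 1)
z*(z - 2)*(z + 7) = z^3 + 5*z^2 - 14*z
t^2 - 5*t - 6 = (t - 6)*(t + 1)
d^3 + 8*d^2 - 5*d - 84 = (d - 3)*(d + 4)*(d + 7)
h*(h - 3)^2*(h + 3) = h^4 - 3*h^3 - 9*h^2 + 27*h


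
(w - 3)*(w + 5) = w^2 + 2*w - 15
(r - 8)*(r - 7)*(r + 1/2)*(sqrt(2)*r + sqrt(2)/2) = sqrt(2)*r^4 - 14*sqrt(2)*r^3 + 165*sqrt(2)*r^2/4 + 209*sqrt(2)*r/4 + 14*sqrt(2)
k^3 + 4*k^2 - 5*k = k*(k - 1)*(k + 5)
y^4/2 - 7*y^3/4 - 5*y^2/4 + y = y*(y/2 + 1/2)*(y - 4)*(y - 1/2)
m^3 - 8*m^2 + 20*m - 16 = (m - 4)*(m - 2)^2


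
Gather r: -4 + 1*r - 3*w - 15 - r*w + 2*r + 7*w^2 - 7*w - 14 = r*(3 - w) + 7*w^2 - 10*w - 33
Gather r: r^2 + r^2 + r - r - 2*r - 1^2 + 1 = 2*r^2 - 2*r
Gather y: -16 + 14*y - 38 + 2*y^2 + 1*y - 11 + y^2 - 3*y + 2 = 3*y^2 + 12*y - 63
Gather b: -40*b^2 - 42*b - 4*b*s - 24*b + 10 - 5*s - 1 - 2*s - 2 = -40*b^2 + b*(-4*s - 66) - 7*s + 7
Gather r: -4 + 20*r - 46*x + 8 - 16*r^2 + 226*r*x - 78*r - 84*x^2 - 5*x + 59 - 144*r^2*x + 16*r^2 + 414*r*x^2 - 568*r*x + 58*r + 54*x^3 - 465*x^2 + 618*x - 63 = -144*r^2*x + r*(414*x^2 - 342*x) + 54*x^3 - 549*x^2 + 567*x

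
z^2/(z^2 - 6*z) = z/(z - 6)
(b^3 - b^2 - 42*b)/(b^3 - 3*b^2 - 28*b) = (b + 6)/(b + 4)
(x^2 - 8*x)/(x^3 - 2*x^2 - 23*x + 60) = x*(x - 8)/(x^3 - 2*x^2 - 23*x + 60)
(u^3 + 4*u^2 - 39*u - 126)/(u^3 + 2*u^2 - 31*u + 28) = (u^2 - 3*u - 18)/(u^2 - 5*u + 4)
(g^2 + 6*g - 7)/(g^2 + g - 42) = (g - 1)/(g - 6)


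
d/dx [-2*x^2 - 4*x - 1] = -4*x - 4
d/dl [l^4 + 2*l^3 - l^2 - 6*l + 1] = 4*l^3 + 6*l^2 - 2*l - 6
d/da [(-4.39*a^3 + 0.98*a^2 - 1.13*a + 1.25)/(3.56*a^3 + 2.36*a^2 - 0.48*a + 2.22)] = (-13.8492*a^4 + 12.26*a^3 - 40.391*a^2 - 1.5488*a - 1.9086)/(12.6736*a^6 + 16.8032*a^5 + 2.152*a^4 + 13.5408*a^3 + 10.7088*a^2 - 2.1312*a + 4.9284)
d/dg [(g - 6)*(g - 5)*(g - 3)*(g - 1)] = 4*g^3 - 45*g^2 + 154*g - 153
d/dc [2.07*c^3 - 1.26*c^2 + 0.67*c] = 6.21*c^2 - 2.52*c + 0.67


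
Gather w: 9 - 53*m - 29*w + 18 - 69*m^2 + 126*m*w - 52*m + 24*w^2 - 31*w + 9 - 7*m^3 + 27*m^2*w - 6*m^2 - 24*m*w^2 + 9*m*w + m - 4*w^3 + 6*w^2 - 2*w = -7*m^3 - 75*m^2 - 104*m - 4*w^3 + w^2*(30 - 24*m) + w*(27*m^2 + 135*m - 62) + 36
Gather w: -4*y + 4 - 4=-4*y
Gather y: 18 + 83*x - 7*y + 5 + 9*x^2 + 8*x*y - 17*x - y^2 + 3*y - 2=9*x^2 + 66*x - y^2 + y*(8*x - 4) + 21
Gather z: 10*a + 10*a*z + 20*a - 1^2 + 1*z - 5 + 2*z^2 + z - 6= 30*a + 2*z^2 + z*(10*a + 2) - 12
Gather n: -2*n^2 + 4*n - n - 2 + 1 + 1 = -2*n^2 + 3*n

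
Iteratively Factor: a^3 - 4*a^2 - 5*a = (a)*(a^2 - 4*a - 5) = a*(a - 5)*(a + 1)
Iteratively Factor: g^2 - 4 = (g - 2)*(g + 2)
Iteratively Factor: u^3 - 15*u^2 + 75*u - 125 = (u - 5)*(u^2 - 10*u + 25) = (u - 5)^2*(u - 5)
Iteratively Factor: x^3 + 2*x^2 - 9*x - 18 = (x + 2)*(x^2 - 9) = (x - 3)*(x + 2)*(x + 3)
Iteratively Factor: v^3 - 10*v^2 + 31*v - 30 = (v - 3)*(v^2 - 7*v + 10) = (v - 3)*(v - 2)*(v - 5)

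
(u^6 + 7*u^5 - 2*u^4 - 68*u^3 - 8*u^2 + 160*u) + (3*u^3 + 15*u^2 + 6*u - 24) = u^6 + 7*u^5 - 2*u^4 - 65*u^3 + 7*u^2 + 166*u - 24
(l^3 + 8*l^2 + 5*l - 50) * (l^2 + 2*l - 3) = l^5 + 10*l^4 + 18*l^3 - 64*l^2 - 115*l + 150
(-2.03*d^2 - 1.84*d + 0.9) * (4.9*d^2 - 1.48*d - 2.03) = -9.947*d^4 - 6.0116*d^3 + 11.2541*d^2 + 2.4032*d - 1.827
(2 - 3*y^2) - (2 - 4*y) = -3*y^2 + 4*y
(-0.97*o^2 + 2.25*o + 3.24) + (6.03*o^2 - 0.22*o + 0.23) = 5.06*o^2 + 2.03*o + 3.47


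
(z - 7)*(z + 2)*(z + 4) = z^3 - z^2 - 34*z - 56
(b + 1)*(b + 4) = b^2 + 5*b + 4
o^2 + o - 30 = (o - 5)*(o + 6)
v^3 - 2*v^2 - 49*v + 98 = (v - 7)*(v - 2)*(v + 7)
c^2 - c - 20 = (c - 5)*(c + 4)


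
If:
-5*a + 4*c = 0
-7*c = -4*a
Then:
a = 0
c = 0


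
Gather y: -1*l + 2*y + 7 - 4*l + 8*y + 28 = -5*l + 10*y + 35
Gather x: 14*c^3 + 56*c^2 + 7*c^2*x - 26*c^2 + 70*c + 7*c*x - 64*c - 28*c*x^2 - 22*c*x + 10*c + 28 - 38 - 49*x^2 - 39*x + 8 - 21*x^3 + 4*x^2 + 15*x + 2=14*c^3 + 30*c^2 + 16*c - 21*x^3 + x^2*(-28*c - 45) + x*(7*c^2 - 15*c - 24)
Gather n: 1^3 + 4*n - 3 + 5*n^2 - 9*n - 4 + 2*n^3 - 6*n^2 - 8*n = 2*n^3 - n^2 - 13*n - 6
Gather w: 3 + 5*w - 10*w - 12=-5*w - 9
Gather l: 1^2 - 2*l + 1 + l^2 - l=l^2 - 3*l + 2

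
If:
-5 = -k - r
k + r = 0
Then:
No Solution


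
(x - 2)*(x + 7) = x^2 + 5*x - 14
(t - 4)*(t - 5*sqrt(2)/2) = t^2 - 4*t - 5*sqrt(2)*t/2 + 10*sqrt(2)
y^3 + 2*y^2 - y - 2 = (y - 1)*(y + 1)*(y + 2)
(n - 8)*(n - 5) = n^2 - 13*n + 40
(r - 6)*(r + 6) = r^2 - 36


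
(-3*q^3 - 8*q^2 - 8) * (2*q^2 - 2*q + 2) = -6*q^5 - 10*q^4 + 10*q^3 - 32*q^2 + 16*q - 16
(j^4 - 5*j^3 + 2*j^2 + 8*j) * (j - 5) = j^5 - 10*j^4 + 27*j^3 - 2*j^2 - 40*j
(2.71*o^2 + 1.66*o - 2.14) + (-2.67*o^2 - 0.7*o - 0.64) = 0.04*o^2 + 0.96*o - 2.78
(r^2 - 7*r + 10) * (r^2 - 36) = r^4 - 7*r^3 - 26*r^2 + 252*r - 360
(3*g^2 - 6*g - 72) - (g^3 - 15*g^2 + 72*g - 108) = -g^3 + 18*g^2 - 78*g + 36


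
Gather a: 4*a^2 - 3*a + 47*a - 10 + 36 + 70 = 4*a^2 + 44*a + 96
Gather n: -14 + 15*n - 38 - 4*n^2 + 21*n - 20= -4*n^2 + 36*n - 72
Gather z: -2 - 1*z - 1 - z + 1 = -2*z - 2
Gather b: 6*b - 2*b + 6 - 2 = 4*b + 4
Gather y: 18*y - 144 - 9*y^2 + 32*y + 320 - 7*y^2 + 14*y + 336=-16*y^2 + 64*y + 512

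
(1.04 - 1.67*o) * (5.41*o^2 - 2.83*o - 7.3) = -9.0347*o^3 + 10.3525*o^2 + 9.2478*o - 7.592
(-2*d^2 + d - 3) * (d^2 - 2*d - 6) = -2*d^4 + 5*d^3 + 7*d^2 + 18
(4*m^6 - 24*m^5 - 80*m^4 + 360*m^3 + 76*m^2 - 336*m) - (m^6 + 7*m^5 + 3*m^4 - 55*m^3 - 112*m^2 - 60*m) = 3*m^6 - 31*m^5 - 83*m^4 + 415*m^3 + 188*m^2 - 276*m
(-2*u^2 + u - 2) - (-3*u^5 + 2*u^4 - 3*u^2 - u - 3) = 3*u^5 - 2*u^4 + u^2 + 2*u + 1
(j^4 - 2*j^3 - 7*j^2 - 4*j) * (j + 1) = j^5 - j^4 - 9*j^3 - 11*j^2 - 4*j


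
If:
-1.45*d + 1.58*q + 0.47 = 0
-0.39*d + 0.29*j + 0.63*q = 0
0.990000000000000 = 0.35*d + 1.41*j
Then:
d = -0.14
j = 0.74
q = -0.43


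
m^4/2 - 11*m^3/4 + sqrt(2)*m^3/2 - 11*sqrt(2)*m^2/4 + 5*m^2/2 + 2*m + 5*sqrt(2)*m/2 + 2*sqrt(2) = (m/2 + sqrt(2)/2)*(m - 4)*(m - 2)*(m + 1/2)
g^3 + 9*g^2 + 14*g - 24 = (g - 1)*(g + 4)*(g + 6)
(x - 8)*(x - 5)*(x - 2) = x^3 - 15*x^2 + 66*x - 80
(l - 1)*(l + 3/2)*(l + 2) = l^3 + 5*l^2/2 - l/2 - 3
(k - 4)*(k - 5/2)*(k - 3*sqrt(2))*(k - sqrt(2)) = k^4 - 13*k^3/2 - 4*sqrt(2)*k^3 + 16*k^2 + 26*sqrt(2)*k^2 - 40*sqrt(2)*k - 39*k + 60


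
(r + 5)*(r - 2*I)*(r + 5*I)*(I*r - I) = I*r^4 - 3*r^3 + 4*I*r^3 - 12*r^2 + 5*I*r^2 + 15*r + 40*I*r - 50*I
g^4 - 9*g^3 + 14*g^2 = g^2*(g - 7)*(g - 2)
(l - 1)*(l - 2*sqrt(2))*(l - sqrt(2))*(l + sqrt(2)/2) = l^4 - 5*sqrt(2)*l^3/2 - l^3 + l^2 + 5*sqrt(2)*l^2/2 - l + 2*sqrt(2)*l - 2*sqrt(2)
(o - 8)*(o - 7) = o^2 - 15*o + 56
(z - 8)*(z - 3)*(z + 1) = z^3 - 10*z^2 + 13*z + 24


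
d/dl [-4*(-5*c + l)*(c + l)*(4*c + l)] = 84*c^2 - 12*l^2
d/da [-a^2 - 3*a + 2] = -2*a - 3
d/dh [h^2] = 2*h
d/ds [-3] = 0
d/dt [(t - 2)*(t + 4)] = 2*t + 2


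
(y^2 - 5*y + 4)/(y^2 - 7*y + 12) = (y - 1)/(y - 3)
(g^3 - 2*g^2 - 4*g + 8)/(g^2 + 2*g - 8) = (g^2 - 4)/(g + 4)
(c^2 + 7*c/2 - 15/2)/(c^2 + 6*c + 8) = (2*c^2 + 7*c - 15)/(2*(c^2 + 6*c + 8))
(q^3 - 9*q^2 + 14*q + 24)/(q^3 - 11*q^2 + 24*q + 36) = (q - 4)/(q - 6)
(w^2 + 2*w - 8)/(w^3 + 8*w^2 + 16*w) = (w - 2)/(w*(w + 4))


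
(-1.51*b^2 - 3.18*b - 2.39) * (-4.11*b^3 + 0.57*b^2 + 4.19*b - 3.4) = 6.2061*b^5 + 12.2091*b^4 + 1.6834*b^3 - 9.5525*b^2 + 0.797899999999998*b + 8.126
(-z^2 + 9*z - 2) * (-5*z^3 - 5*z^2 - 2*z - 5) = 5*z^5 - 40*z^4 - 33*z^3 - 3*z^2 - 41*z + 10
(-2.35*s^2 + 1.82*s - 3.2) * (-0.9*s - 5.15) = 2.115*s^3 + 10.4645*s^2 - 6.493*s + 16.48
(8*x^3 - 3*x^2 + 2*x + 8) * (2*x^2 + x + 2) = 16*x^5 + 2*x^4 + 17*x^3 + 12*x^2 + 12*x + 16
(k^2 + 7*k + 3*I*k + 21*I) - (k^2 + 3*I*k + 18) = 7*k - 18 + 21*I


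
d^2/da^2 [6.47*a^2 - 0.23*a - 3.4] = 12.9400000000000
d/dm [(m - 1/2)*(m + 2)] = 2*m + 3/2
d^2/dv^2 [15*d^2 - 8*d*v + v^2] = 2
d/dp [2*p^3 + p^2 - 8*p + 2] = 6*p^2 + 2*p - 8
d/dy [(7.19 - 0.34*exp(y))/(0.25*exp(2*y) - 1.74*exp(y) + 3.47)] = (0.085*exp(2*y) - 3.595*exp(y) + 11.3308)*exp(y)/(0.0625*exp(4*y) - 0.87*exp(3*y) + 4.7626*exp(2*y) - 12.0756*exp(y) + 12.0409)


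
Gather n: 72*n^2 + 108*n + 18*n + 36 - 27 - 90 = 72*n^2 + 126*n - 81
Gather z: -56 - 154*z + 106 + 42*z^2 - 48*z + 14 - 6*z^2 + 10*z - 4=36*z^2 - 192*z + 60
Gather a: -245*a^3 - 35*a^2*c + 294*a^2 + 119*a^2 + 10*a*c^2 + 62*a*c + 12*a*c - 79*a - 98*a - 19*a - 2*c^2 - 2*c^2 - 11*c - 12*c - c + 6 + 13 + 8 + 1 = -245*a^3 + a^2*(413 - 35*c) + a*(10*c^2 + 74*c - 196) - 4*c^2 - 24*c + 28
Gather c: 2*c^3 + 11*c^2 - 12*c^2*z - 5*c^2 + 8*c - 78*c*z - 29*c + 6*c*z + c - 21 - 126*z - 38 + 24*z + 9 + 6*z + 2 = 2*c^3 + c^2*(6 - 12*z) + c*(-72*z - 20) - 96*z - 48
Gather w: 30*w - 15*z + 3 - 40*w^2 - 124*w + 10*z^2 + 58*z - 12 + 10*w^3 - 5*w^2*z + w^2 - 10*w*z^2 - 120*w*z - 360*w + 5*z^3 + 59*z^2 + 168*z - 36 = 10*w^3 + w^2*(-5*z - 39) + w*(-10*z^2 - 120*z - 454) + 5*z^3 + 69*z^2 + 211*z - 45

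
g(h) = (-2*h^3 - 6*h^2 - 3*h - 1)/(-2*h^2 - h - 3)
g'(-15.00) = 1.00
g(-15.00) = -12.43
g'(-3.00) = 0.90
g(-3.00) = -0.44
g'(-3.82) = 0.97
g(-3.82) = -1.21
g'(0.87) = 1.88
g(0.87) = 1.76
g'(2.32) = 1.33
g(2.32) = 4.06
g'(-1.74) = 0.42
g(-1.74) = 0.47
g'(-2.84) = 0.87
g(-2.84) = -0.30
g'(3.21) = 1.19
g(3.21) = 5.17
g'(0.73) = 1.90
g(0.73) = 1.49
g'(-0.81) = -0.53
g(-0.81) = 0.41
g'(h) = (4*h + 1)*(-2*h^3 - 6*h^2 - 3*h - 1)/(-2*h^2 - h - 3)^2 + (-6*h^2 - 12*h - 3)/(-2*h^2 - h - 3)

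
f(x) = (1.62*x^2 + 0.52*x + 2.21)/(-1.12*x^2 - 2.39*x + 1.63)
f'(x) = (2.24*x + 2.39)*(1.62*x^2 + 0.52*x + 2.21)/(-1.12*x^2 - 2.39*x + 1.63)^2 + (3.24*x + 0.52)/(-1.12*x^2 - 2.39*x + 1.63) = (-3.2894*x^2 + 10.2316*x + 6.1295)/(1.2544*x^4 + 5.3536*x^3 + 2.0609*x^2 - 7.7914*x + 2.6569)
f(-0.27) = 1.00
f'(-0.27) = 0.65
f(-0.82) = 1.01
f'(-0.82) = -0.56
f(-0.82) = 1.01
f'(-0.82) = -0.56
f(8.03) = -1.23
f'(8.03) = -0.02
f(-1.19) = 1.35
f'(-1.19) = -1.28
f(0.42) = 6.33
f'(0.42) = 53.59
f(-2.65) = 124.20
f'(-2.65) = -4562.20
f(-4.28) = -3.43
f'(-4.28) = -1.31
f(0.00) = 1.36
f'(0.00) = 2.31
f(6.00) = -1.20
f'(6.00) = -0.02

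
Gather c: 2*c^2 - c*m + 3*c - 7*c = 2*c^2 + c*(-m - 4)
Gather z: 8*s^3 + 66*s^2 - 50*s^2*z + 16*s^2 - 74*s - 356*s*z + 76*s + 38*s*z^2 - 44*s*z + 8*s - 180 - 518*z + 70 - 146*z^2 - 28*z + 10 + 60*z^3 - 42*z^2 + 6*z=8*s^3 + 82*s^2 + 10*s + 60*z^3 + z^2*(38*s - 188) + z*(-50*s^2 - 400*s - 540) - 100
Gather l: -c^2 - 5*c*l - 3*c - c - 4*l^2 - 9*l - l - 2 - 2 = -c^2 - 4*c - 4*l^2 + l*(-5*c - 10) - 4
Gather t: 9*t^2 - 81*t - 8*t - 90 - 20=9*t^2 - 89*t - 110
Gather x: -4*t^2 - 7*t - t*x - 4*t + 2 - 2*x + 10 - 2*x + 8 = -4*t^2 - 11*t + x*(-t - 4) + 20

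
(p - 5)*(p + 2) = p^2 - 3*p - 10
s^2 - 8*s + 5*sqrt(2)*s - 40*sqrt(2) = (s - 8)*(s + 5*sqrt(2))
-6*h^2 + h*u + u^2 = (-2*h + u)*(3*h + u)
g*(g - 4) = g^2 - 4*g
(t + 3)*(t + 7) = t^2 + 10*t + 21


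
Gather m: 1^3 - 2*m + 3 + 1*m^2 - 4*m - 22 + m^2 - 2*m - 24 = 2*m^2 - 8*m - 42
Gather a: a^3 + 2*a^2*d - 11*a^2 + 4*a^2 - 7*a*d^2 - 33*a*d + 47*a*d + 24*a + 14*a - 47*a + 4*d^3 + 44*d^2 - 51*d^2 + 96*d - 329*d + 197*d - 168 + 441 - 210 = a^3 + a^2*(2*d - 7) + a*(-7*d^2 + 14*d - 9) + 4*d^3 - 7*d^2 - 36*d + 63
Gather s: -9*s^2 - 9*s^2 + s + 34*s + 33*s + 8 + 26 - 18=-18*s^2 + 68*s + 16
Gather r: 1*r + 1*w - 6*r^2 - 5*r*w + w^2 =-6*r^2 + r*(1 - 5*w) + w^2 + w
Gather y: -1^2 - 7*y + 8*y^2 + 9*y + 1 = 8*y^2 + 2*y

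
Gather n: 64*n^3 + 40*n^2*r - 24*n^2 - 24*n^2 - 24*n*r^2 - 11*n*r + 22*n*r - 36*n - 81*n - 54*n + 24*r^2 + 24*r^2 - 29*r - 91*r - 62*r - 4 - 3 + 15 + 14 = 64*n^3 + n^2*(40*r - 48) + n*(-24*r^2 + 11*r - 171) + 48*r^2 - 182*r + 22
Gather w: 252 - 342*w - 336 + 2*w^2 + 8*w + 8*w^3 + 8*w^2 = 8*w^3 + 10*w^2 - 334*w - 84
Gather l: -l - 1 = -l - 1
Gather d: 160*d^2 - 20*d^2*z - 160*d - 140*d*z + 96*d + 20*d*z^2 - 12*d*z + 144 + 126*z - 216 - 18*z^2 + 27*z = d^2*(160 - 20*z) + d*(20*z^2 - 152*z - 64) - 18*z^2 + 153*z - 72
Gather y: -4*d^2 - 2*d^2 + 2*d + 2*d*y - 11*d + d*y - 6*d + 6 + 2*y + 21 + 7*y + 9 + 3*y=-6*d^2 - 15*d + y*(3*d + 12) + 36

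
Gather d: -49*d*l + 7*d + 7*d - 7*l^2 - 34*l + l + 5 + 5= d*(14 - 49*l) - 7*l^2 - 33*l + 10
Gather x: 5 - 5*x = 5 - 5*x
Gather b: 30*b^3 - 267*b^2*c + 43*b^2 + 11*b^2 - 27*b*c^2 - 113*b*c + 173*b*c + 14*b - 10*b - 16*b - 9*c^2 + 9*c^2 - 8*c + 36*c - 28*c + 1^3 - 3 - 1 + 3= 30*b^3 + b^2*(54 - 267*c) + b*(-27*c^2 + 60*c - 12)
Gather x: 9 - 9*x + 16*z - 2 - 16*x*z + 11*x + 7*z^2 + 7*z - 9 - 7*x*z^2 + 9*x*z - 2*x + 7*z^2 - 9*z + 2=x*(-7*z^2 - 7*z) + 14*z^2 + 14*z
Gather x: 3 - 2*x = 3 - 2*x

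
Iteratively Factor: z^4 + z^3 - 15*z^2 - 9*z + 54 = (z + 3)*(z^3 - 2*z^2 - 9*z + 18) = (z + 3)^2*(z^2 - 5*z + 6) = (z - 3)*(z + 3)^2*(z - 2)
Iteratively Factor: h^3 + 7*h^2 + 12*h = (h + 3)*(h^2 + 4*h) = h*(h + 3)*(h + 4)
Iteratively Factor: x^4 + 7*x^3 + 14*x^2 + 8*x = (x + 1)*(x^3 + 6*x^2 + 8*x) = (x + 1)*(x + 2)*(x^2 + 4*x) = x*(x + 1)*(x + 2)*(x + 4)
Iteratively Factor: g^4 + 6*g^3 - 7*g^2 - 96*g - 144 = (g - 4)*(g^3 + 10*g^2 + 33*g + 36) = (g - 4)*(g + 3)*(g^2 + 7*g + 12) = (g - 4)*(g + 3)*(g + 4)*(g + 3)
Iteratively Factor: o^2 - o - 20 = (o + 4)*(o - 5)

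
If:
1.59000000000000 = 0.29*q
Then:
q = 5.48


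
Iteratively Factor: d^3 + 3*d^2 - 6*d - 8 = (d + 1)*(d^2 + 2*d - 8) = (d + 1)*(d + 4)*(d - 2)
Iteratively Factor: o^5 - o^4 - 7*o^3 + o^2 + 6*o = (o - 1)*(o^4 - 7*o^2 - 6*o) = (o - 1)*(o + 1)*(o^3 - o^2 - 6*o) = o*(o - 1)*(o + 1)*(o^2 - o - 6) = o*(o - 3)*(o - 1)*(o + 1)*(o + 2)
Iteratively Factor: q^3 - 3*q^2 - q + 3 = (q - 3)*(q^2 - 1) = (q - 3)*(q - 1)*(q + 1)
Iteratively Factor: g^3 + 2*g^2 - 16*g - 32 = (g - 4)*(g^2 + 6*g + 8) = (g - 4)*(g + 4)*(g + 2)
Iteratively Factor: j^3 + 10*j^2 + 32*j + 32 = (j + 2)*(j^2 + 8*j + 16) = (j + 2)*(j + 4)*(j + 4)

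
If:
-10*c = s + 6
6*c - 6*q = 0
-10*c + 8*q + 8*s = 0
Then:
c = -24/41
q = -24/41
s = -6/41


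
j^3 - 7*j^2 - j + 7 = (j - 7)*(j - 1)*(j + 1)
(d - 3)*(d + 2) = d^2 - d - 6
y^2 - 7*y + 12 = (y - 4)*(y - 3)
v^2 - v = v*(v - 1)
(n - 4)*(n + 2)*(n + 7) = n^3 + 5*n^2 - 22*n - 56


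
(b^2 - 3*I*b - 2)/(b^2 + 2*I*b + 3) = (b - 2*I)/(b + 3*I)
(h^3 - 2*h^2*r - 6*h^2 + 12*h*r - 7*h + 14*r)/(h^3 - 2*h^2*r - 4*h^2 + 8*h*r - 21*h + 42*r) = (h + 1)/(h + 3)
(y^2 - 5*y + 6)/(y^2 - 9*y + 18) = (y - 2)/(y - 6)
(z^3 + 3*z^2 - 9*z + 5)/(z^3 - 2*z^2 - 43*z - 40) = (z^2 - 2*z + 1)/(z^2 - 7*z - 8)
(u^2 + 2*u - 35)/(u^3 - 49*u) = (u - 5)/(u*(u - 7))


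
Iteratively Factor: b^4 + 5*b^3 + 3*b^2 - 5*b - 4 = (b + 4)*(b^3 + b^2 - b - 1) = (b + 1)*(b + 4)*(b^2 - 1) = (b + 1)^2*(b + 4)*(b - 1)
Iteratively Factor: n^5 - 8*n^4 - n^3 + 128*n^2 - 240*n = (n - 5)*(n^4 - 3*n^3 - 16*n^2 + 48*n) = (n - 5)*(n + 4)*(n^3 - 7*n^2 + 12*n) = n*(n - 5)*(n + 4)*(n^2 - 7*n + 12) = n*(n - 5)*(n - 4)*(n + 4)*(n - 3)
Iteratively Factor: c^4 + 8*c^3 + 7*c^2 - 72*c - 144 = (c + 4)*(c^3 + 4*c^2 - 9*c - 36) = (c + 3)*(c + 4)*(c^2 + c - 12) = (c + 3)*(c + 4)^2*(c - 3)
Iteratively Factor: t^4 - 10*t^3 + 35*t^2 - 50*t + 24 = (t - 3)*(t^3 - 7*t^2 + 14*t - 8) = (t - 4)*(t - 3)*(t^2 - 3*t + 2) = (t - 4)*(t - 3)*(t - 2)*(t - 1)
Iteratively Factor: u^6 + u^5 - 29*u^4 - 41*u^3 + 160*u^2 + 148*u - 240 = (u + 2)*(u^5 - u^4 - 27*u^3 + 13*u^2 + 134*u - 120) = (u - 2)*(u + 2)*(u^4 + u^3 - 25*u^2 - 37*u + 60) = (u - 2)*(u + 2)*(u + 4)*(u^3 - 3*u^2 - 13*u + 15) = (u - 2)*(u - 1)*(u + 2)*(u + 4)*(u^2 - 2*u - 15) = (u - 2)*(u - 1)*(u + 2)*(u + 3)*(u + 4)*(u - 5)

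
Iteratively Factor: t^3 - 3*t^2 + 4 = (t + 1)*(t^2 - 4*t + 4) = (t - 2)*(t + 1)*(t - 2)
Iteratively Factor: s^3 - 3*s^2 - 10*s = (s - 5)*(s^2 + 2*s) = s*(s - 5)*(s + 2)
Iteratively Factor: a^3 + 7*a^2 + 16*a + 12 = (a + 3)*(a^2 + 4*a + 4) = (a + 2)*(a + 3)*(a + 2)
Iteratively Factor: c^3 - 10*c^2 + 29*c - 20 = (c - 5)*(c^2 - 5*c + 4) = (c - 5)*(c - 1)*(c - 4)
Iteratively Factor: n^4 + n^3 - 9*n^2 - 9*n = (n + 1)*(n^3 - 9*n) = (n - 3)*(n + 1)*(n^2 + 3*n) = n*(n - 3)*(n + 1)*(n + 3)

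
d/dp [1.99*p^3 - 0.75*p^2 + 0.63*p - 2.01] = 5.97*p^2 - 1.5*p + 0.63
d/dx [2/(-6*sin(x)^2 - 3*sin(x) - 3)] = 2*(4*sin(x) + 1)*cos(x)/(3*(sin(x) - cos(2*x) + 2)^2)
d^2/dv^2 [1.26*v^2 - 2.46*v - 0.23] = 2.52000000000000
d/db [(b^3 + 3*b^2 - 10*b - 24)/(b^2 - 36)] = (b^4 - 98*b^2 - 168*b + 360)/(b^4 - 72*b^2 + 1296)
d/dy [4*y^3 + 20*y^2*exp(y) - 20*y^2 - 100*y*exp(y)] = 20*y^2*exp(y) + 12*y^2 - 60*y*exp(y) - 40*y - 100*exp(y)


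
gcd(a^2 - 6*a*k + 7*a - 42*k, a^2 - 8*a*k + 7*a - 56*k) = a + 7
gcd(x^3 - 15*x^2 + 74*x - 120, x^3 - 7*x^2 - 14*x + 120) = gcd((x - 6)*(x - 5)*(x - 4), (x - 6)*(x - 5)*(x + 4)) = x^2 - 11*x + 30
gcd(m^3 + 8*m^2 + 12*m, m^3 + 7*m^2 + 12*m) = m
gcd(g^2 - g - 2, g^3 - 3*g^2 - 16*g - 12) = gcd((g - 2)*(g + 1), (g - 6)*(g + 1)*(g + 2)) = g + 1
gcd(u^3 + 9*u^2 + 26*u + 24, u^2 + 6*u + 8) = u^2 + 6*u + 8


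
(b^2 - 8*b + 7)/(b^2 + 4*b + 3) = (b^2 - 8*b + 7)/(b^2 + 4*b + 3)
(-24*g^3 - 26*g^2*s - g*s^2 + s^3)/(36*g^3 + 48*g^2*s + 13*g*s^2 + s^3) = (-24*g^2 - 2*g*s + s^2)/(36*g^2 + 12*g*s + s^2)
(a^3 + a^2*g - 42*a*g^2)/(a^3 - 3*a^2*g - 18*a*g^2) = (a + 7*g)/(a + 3*g)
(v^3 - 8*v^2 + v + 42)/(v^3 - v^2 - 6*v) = (v - 7)/v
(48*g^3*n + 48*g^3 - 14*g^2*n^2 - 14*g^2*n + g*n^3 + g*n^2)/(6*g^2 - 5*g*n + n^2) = g*(48*g^2*n + 48*g^2 - 14*g*n^2 - 14*g*n + n^3 + n^2)/(6*g^2 - 5*g*n + n^2)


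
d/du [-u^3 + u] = 1 - 3*u^2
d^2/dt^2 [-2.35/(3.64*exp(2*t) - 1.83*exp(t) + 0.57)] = (-2.35*(7.28*exp(t) - 1.83)*(14.56*exp(t) - 3.66)*exp(t) + (34.216*exp(t) - 4.3005)*(3.64*exp(2*t) - 1.83*exp(t) + 0.57))*exp(t)/(3.64*exp(2*t) - 1.83*exp(t) + 0.57)^3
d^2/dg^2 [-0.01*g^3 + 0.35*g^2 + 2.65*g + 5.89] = 0.7 - 0.06*g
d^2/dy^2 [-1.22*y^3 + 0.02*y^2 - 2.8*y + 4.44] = 0.04 - 7.32*y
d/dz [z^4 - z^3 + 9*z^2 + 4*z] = 4*z^3 - 3*z^2 + 18*z + 4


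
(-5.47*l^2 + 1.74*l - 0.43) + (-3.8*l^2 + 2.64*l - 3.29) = -9.27*l^2 + 4.38*l - 3.72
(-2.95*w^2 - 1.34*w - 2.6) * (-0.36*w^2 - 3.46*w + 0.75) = 1.062*w^4 + 10.6894*w^3 + 3.3599*w^2 + 7.991*w - 1.95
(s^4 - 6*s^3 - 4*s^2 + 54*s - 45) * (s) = s^5 - 6*s^4 - 4*s^3 + 54*s^2 - 45*s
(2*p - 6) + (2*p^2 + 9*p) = 2*p^2 + 11*p - 6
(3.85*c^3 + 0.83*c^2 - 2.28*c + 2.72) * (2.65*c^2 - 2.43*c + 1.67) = 10.2025*c^5 - 7.156*c^4 - 1.6294*c^3 + 14.1345*c^2 - 10.4172*c + 4.5424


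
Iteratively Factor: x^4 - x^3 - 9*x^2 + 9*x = (x - 3)*(x^3 + 2*x^2 - 3*x) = (x - 3)*(x + 3)*(x^2 - x) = x*(x - 3)*(x + 3)*(x - 1)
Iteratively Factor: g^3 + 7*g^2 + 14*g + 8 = (g + 1)*(g^2 + 6*g + 8) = (g + 1)*(g + 4)*(g + 2)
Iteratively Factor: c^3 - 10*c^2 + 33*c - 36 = (c - 4)*(c^2 - 6*c + 9) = (c - 4)*(c - 3)*(c - 3)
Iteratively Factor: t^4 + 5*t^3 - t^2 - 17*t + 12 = (t + 3)*(t^3 + 2*t^2 - 7*t + 4) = (t + 3)*(t + 4)*(t^2 - 2*t + 1) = (t - 1)*(t + 3)*(t + 4)*(t - 1)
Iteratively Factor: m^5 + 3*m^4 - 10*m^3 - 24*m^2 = (m - 3)*(m^4 + 6*m^3 + 8*m^2) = (m - 3)*(m + 4)*(m^3 + 2*m^2) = m*(m - 3)*(m + 4)*(m^2 + 2*m) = m^2*(m - 3)*(m + 4)*(m + 2)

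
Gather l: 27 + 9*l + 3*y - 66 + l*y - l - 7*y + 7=l*(y + 8) - 4*y - 32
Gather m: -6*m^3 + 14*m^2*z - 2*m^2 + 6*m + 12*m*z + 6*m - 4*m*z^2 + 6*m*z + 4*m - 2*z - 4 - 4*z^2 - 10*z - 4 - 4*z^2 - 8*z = -6*m^3 + m^2*(14*z - 2) + m*(-4*z^2 + 18*z + 16) - 8*z^2 - 20*z - 8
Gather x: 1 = 1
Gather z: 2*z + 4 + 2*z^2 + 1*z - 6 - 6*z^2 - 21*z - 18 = -4*z^2 - 18*z - 20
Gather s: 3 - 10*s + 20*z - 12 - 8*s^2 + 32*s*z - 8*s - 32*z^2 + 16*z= -8*s^2 + s*(32*z - 18) - 32*z^2 + 36*z - 9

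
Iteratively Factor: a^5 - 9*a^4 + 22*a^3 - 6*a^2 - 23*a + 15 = (a - 5)*(a^4 - 4*a^3 + 2*a^2 + 4*a - 3) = (a - 5)*(a - 3)*(a^3 - a^2 - a + 1) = (a - 5)*(a - 3)*(a + 1)*(a^2 - 2*a + 1) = (a - 5)*(a - 3)*(a - 1)*(a + 1)*(a - 1)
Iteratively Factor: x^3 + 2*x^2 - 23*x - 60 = (x + 4)*(x^2 - 2*x - 15) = (x - 5)*(x + 4)*(x + 3)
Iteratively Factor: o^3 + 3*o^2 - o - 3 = (o + 3)*(o^2 - 1) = (o - 1)*(o + 3)*(o + 1)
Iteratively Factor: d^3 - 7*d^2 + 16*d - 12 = (d - 2)*(d^2 - 5*d + 6) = (d - 3)*(d - 2)*(d - 2)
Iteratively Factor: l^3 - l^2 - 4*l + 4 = (l + 2)*(l^2 - 3*l + 2) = (l - 1)*(l + 2)*(l - 2)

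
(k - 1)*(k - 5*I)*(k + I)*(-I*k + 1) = -I*k^4 - 3*k^3 + I*k^3 + 3*k^2 - 9*I*k^2 + 5*k + 9*I*k - 5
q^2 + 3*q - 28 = (q - 4)*(q + 7)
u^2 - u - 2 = (u - 2)*(u + 1)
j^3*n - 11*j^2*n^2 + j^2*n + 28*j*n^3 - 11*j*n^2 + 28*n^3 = (j - 7*n)*(j - 4*n)*(j*n + n)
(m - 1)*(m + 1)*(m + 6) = m^3 + 6*m^2 - m - 6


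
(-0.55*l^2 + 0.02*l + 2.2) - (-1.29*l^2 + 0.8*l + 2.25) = 0.74*l^2 - 0.78*l - 0.0499999999999998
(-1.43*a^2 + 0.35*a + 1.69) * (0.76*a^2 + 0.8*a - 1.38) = -1.0868*a^4 - 0.878*a^3 + 3.5378*a^2 + 0.869*a - 2.3322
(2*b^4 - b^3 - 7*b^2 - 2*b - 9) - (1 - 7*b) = 2*b^4 - b^3 - 7*b^2 + 5*b - 10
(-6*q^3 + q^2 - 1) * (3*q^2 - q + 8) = -18*q^5 + 9*q^4 - 49*q^3 + 5*q^2 + q - 8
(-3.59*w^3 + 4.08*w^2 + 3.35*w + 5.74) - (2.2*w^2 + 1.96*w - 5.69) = -3.59*w^3 + 1.88*w^2 + 1.39*w + 11.43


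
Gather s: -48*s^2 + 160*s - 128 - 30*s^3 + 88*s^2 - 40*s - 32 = -30*s^3 + 40*s^2 + 120*s - 160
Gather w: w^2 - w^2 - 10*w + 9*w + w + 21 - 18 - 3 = 0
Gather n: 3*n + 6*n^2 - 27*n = 6*n^2 - 24*n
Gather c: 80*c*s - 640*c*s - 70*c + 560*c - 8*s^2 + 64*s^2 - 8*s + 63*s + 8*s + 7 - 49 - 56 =c*(490 - 560*s) + 56*s^2 + 63*s - 98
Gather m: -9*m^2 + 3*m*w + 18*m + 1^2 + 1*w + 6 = -9*m^2 + m*(3*w + 18) + w + 7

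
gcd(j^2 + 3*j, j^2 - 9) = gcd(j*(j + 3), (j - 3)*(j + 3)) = j + 3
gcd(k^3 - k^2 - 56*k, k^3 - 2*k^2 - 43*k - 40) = k - 8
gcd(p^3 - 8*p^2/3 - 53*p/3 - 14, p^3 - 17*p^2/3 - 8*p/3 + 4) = p^2 - 5*p - 6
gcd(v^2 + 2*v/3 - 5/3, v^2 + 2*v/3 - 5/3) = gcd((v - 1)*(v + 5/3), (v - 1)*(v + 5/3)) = v^2 + 2*v/3 - 5/3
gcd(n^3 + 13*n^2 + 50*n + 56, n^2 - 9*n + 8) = 1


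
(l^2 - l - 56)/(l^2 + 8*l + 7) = (l - 8)/(l + 1)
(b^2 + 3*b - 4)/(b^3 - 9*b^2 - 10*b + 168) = (b - 1)/(b^2 - 13*b + 42)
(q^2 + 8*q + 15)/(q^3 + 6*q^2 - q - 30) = 1/(q - 2)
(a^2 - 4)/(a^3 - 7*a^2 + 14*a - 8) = (a + 2)/(a^2 - 5*a + 4)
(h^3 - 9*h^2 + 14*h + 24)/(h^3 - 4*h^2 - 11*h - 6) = (h - 4)/(h + 1)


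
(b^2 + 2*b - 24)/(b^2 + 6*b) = (b - 4)/b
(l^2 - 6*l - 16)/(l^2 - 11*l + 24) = (l + 2)/(l - 3)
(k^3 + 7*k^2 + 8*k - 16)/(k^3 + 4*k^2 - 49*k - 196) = (k^2 + 3*k - 4)/(k^2 - 49)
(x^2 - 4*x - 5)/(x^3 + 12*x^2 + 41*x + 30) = (x - 5)/(x^2 + 11*x + 30)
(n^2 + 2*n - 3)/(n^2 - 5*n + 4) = (n + 3)/(n - 4)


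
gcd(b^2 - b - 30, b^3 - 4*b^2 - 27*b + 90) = b^2 - b - 30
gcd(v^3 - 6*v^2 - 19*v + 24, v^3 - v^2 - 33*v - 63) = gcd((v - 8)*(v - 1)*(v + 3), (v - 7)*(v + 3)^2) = v + 3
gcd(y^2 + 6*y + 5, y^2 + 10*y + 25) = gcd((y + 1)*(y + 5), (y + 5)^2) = y + 5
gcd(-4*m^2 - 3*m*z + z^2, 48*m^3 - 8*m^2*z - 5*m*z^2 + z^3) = -4*m + z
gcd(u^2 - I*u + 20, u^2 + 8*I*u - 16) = u + 4*I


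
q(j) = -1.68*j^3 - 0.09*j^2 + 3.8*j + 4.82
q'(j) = -5.04*j^2 - 0.18*j + 3.8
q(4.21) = -106.14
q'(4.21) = -86.29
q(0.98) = 6.88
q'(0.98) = -1.22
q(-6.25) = 387.71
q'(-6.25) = -191.95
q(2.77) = -21.05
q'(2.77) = -35.37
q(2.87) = -24.73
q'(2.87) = -38.23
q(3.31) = -44.51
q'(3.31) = -52.01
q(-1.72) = 6.57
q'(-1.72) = -10.80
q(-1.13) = 2.84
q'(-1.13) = -2.43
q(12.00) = -2865.58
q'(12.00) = -724.12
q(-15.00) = 5597.57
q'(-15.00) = -1127.50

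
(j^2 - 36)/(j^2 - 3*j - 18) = (j + 6)/(j + 3)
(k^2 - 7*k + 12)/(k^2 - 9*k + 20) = (k - 3)/(k - 5)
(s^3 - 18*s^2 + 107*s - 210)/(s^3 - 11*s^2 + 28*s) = (s^2 - 11*s + 30)/(s*(s - 4))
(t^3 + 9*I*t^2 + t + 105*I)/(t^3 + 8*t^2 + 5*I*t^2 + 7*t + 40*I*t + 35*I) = (t^2 + 4*I*t + 21)/(t^2 + 8*t + 7)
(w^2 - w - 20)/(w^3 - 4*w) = (w^2 - w - 20)/(w*(w^2 - 4))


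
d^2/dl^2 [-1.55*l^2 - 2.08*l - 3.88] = -3.10000000000000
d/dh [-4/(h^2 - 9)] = 8*h/(h^2 - 9)^2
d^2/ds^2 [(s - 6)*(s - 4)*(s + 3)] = 6*s - 14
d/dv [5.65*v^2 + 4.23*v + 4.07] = 11.3*v + 4.23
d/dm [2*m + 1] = 2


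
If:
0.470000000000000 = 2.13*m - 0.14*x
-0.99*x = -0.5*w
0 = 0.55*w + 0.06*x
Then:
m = 0.22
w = 0.00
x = 0.00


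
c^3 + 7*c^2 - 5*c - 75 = (c - 3)*(c + 5)^2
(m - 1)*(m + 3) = m^2 + 2*m - 3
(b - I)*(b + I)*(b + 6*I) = b^3 + 6*I*b^2 + b + 6*I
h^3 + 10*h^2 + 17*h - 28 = (h - 1)*(h + 4)*(h + 7)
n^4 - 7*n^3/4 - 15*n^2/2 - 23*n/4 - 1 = (n - 4)*(n + 1/4)*(n + 1)^2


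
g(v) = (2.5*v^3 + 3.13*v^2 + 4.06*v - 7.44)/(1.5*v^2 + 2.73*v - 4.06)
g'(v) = (-3.0*v - 2.73)*(2.5*v^3 + 3.13*v^2 + 4.06*v - 7.44)/(1.5*v^2 + 2.73*v - 4.06)^2 + (7.5*v^2 + 6.26*v + 4.06)/(1.5*v^2 + 2.73*v - 4.06) = (3.75*v^4 + 13.65*v^3 - 27.9951*v^2 - 3.0956*v + 3.8276)/(2.25*v^4 + 8.19*v^3 - 4.7271*v^2 - 22.1676*v + 16.4836)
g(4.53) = 7.87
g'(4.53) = 1.48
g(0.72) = 1.49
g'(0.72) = -3.93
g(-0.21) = 1.79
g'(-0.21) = 0.15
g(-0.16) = 1.80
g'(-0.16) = 0.18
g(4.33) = 7.57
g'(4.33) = 1.47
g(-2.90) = -84.43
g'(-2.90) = -713.22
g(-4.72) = -13.34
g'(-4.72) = -0.66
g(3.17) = 5.92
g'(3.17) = 1.36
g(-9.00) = -17.37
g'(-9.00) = 1.44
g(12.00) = 19.66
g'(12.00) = 1.62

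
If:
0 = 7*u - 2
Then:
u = 2/7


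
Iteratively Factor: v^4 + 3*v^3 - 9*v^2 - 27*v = (v)*(v^3 + 3*v^2 - 9*v - 27) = v*(v + 3)*(v^2 - 9) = v*(v - 3)*(v + 3)*(v + 3)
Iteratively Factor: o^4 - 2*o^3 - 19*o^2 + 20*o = (o + 4)*(o^3 - 6*o^2 + 5*o) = (o - 5)*(o + 4)*(o^2 - o) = (o - 5)*(o - 1)*(o + 4)*(o)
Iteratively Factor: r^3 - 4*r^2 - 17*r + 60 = (r - 5)*(r^2 + r - 12) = (r - 5)*(r + 4)*(r - 3)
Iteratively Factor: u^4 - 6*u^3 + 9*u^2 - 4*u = (u - 4)*(u^3 - 2*u^2 + u) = (u - 4)*(u - 1)*(u^2 - u) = (u - 4)*(u - 1)^2*(u)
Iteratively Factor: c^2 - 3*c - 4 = (c - 4)*(c + 1)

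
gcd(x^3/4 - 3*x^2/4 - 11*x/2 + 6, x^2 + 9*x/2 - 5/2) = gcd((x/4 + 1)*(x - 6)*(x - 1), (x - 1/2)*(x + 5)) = 1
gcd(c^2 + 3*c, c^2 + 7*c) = c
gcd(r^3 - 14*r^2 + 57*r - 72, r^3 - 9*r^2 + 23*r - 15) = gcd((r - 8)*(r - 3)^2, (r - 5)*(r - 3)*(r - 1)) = r - 3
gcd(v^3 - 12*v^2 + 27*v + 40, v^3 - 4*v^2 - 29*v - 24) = v^2 - 7*v - 8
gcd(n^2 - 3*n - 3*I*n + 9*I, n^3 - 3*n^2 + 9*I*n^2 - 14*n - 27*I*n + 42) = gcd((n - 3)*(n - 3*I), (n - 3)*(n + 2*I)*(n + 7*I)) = n - 3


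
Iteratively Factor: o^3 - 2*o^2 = (o - 2)*(o^2) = o*(o - 2)*(o)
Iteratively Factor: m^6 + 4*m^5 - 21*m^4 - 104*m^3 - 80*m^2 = (m - 5)*(m^5 + 9*m^4 + 24*m^3 + 16*m^2) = (m - 5)*(m + 4)*(m^4 + 5*m^3 + 4*m^2) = m*(m - 5)*(m + 4)*(m^3 + 5*m^2 + 4*m) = m*(m - 5)*(m + 1)*(m + 4)*(m^2 + 4*m) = m^2*(m - 5)*(m + 1)*(m + 4)*(m + 4)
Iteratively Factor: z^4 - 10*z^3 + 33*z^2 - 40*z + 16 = (z - 4)*(z^3 - 6*z^2 + 9*z - 4) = (z - 4)^2*(z^2 - 2*z + 1) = (z - 4)^2*(z - 1)*(z - 1)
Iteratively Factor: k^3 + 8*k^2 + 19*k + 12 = (k + 3)*(k^2 + 5*k + 4) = (k + 1)*(k + 3)*(k + 4)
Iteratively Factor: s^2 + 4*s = (s + 4)*(s)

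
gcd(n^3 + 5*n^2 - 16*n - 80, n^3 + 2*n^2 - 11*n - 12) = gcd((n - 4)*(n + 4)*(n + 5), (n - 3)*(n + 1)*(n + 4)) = n + 4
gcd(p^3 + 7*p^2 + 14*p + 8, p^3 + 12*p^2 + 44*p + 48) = p^2 + 6*p + 8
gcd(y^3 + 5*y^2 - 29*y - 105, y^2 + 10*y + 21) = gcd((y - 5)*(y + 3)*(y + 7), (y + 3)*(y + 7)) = y^2 + 10*y + 21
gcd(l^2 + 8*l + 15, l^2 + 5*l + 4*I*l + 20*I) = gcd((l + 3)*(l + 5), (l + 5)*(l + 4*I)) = l + 5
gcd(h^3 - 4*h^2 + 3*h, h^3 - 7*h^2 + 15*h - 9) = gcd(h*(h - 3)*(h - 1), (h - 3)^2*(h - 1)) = h^2 - 4*h + 3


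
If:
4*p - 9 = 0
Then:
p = 9/4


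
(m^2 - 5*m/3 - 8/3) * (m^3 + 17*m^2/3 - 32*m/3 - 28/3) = m^5 + 4*m^4 - 205*m^3/9 - 20*m^2/3 + 44*m + 224/9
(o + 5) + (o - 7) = 2*o - 2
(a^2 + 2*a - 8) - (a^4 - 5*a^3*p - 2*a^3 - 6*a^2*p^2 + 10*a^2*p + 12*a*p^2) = -a^4 + 5*a^3*p + 2*a^3 + 6*a^2*p^2 - 10*a^2*p + a^2 - 12*a*p^2 + 2*a - 8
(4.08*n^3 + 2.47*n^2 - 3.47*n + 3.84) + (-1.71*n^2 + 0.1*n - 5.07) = 4.08*n^3 + 0.76*n^2 - 3.37*n - 1.23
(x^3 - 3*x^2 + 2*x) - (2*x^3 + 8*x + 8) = -x^3 - 3*x^2 - 6*x - 8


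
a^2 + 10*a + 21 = (a + 3)*(a + 7)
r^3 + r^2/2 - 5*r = r*(r - 2)*(r + 5/2)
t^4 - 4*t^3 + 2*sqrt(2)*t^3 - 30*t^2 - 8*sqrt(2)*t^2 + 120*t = t*(t - 4)*(t - 3*sqrt(2))*(t + 5*sqrt(2))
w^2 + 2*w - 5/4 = (w - 1/2)*(w + 5/2)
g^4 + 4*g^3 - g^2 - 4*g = g*(g - 1)*(g + 1)*(g + 4)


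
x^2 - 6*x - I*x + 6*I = (x - 6)*(x - I)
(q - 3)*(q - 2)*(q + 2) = q^3 - 3*q^2 - 4*q + 12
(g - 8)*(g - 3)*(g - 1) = g^3 - 12*g^2 + 35*g - 24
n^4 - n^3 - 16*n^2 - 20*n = n*(n - 5)*(n + 2)^2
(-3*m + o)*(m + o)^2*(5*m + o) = -15*m^4 - 28*m^3*o - 10*m^2*o^2 + 4*m*o^3 + o^4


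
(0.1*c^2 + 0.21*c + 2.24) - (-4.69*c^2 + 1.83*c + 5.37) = 4.79*c^2 - 1.62*c - 3.13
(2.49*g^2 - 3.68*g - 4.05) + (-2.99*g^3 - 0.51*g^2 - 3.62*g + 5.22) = -2.99*g^3 + 1.98*g^2 - 7.3*g + 1.17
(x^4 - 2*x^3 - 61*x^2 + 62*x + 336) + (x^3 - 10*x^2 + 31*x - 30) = x^4 - x^3 - 71*x^2 + 93*x + 306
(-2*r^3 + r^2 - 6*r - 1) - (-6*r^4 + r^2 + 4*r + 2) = 6*r^4 - 2*r^3 - 10*r - 3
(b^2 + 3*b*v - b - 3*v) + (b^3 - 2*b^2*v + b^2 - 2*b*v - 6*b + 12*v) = b^3 - 2*b^2*v + 2*b^2 + b*v - 7*b + 9*v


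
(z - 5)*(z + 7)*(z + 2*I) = z^3 + 2*z^2 + 2*I*z^2 - 35*z + 4*I*z - 70*I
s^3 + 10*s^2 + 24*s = s*(s + 4)*(s + 6)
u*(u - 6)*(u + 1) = u^3 - 5*u^2 - 6*u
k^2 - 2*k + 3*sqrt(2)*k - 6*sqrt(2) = (k - 2)*(k + 3*sqrt(2))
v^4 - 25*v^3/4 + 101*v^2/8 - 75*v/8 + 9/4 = (v - 3)*(v - 2)*(v - 3/4)*(v - 1/2)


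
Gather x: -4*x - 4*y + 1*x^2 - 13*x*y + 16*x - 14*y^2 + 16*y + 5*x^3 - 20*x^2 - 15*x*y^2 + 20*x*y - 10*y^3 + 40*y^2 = 5*x^3 - 19*x^2 + x*(-15*y^2 + 7*y + 12) - 10*y^3 + 26*y^2 + 12*y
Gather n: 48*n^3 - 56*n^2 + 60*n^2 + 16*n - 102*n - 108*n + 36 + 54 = 48*n^3 + 4*n^2 - 194*n + 90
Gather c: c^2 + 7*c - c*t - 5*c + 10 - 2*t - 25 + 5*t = c^2 + c*(2 - t) + 3*t - 15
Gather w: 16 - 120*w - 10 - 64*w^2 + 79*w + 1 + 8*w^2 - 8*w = -56*w^2 - 49*w + 7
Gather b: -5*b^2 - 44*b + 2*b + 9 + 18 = -5*b^2 - 42*b + 27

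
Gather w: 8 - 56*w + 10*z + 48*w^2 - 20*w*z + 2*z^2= 48*w^2 + w*(-20*z - 56) + 2*z^2 + 10*z + 8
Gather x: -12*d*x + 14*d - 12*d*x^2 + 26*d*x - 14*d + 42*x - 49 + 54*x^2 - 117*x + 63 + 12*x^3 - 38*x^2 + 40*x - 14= 12*x^3 + x^2*(16 - 12*d) + x*(14*d - 35)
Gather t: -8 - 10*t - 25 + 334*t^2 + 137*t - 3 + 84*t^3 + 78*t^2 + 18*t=84*t^3 + 412*t^2 + 145*t - 36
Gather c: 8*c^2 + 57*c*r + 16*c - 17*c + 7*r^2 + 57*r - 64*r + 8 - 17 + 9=8*c^2 + c*(57*r - 1) + 7*r^2 - 7*r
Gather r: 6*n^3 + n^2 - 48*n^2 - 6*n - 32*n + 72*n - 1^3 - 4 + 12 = 6*n^3 - 47*n^2 + 34*n + 7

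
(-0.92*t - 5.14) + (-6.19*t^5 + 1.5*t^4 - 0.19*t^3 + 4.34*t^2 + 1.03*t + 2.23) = -6.19*t^5 + 1.5*t^4 - 0.19*t^3 + 4.34*t^2 + 0.11*t - 2.91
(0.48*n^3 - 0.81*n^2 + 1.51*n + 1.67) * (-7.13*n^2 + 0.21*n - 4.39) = -3.4224*n^5 + 5.8761*n^4 - 13.0436*n^3 - 8.0341*n^2 - 6.2782*n - 7.3313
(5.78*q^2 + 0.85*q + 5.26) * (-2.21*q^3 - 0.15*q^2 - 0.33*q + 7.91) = -12.7738*q^5 - 2.7455*q^4 - 13.6595*q^3 + 44.6503*q^2 + 4.9877*q + 41.6066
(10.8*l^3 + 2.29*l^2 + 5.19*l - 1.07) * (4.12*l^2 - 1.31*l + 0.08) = 44.496*l^5 - 4.7132*l^4 + 19.2469*l^3 - 11.0241*l^2 + 1.8169*l - 0.0856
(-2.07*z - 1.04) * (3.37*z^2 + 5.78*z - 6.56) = -6.9759*z^3 - 15.4694*z^2 + 7.568*z + 6.8224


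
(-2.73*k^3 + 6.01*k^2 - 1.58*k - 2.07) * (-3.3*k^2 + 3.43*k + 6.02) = 9.009*k^5 - 29.1969*k^4 + 9.3937*k^3 + 37.5918*k^2 - 16.6117*k - 12.4614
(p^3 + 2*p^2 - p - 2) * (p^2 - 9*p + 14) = p^5 - 7*p^4 - 5*p^3 + 35*p^2 + 4*p - 28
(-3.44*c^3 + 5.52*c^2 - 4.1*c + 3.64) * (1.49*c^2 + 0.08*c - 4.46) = -5.1256*c^5 + 7.9496*c^4 + 9.675*c^3 - 19.5236*c^2 + 18.5772*c - 16.2344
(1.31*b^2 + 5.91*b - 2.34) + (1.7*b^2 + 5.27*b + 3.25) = 3.01*b^2 + 11.18*b + 0.91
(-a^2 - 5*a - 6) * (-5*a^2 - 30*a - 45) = 5*a^4 + 55*a^3 + 225*a^2 + 405*a + 270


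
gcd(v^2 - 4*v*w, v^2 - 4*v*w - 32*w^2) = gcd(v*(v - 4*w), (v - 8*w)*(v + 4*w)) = 1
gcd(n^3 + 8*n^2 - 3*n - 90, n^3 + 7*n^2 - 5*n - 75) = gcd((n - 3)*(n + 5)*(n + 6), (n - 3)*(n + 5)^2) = n^2 + 2*n - 15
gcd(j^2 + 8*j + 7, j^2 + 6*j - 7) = j + 7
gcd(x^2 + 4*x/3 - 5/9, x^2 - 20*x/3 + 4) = 1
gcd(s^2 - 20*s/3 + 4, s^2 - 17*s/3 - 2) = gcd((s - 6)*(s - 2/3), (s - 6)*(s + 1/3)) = s - 6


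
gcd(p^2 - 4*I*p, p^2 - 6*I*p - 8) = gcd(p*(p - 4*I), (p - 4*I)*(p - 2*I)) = p - 4*I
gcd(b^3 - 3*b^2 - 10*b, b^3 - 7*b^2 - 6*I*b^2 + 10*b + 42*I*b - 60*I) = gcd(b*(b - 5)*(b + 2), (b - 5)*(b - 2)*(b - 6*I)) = b - 5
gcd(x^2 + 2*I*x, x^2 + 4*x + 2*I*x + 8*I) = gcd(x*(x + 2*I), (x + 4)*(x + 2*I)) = x + 2*I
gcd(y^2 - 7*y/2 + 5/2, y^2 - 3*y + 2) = y - 1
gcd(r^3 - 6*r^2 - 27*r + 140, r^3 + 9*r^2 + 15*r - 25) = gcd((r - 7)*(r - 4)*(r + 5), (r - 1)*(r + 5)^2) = r + 5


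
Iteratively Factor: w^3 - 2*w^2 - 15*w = (w)*(w^2 - 2*w - 15) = w*(w - 5)*(w + 3)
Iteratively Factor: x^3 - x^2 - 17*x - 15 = (x - 5)*(x^2 + 4*x + 3) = (x - 5)*(x + 3)*(x + 1)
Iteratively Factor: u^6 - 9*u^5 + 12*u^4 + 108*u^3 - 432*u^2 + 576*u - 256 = (u - 1)*(u^5 - 8*u^4 + 4*u^3 + 112*u^2 - 320*u + 256) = (u - 4)*(u - 1)*(u^4 - 4*u^3 - 12*u^2 + 64*u - 64) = (u - 4)*(u - 2)*(u - 1)*(u^3 - 2*u^2 - 16*u + 32) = (u - 4)*(u - 2)*(u - 1)*(u + 4)*(u^2 - 6*u + 8) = (u - 4)*(u - 2)^2*(u - 1)*(u + 4)*(u - 4)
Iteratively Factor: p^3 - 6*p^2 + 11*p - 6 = (p - 2)*(p^2 - 4*p + 3) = (p - 2)*(p - 1)*(p - 3)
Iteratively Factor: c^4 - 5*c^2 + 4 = (c - 2)*(c^3 + 2*c^2 - c - 2) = (c - 2)*(c + 2)*(c^2 - 1) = (c - 2)*(c - 1)*(c + 2)*(c + 1)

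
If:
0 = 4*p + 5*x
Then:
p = -5*x/4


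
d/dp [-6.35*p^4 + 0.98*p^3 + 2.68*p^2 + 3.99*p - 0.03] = -25.4*p^3 + 2.94*p^2 + 5.36*p + 3.99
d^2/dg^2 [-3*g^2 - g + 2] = -6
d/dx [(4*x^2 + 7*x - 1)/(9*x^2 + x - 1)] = (-59*x^2 + 10*x - 6)/(81*x^4 + 18*x^3 - 17*x^2 - 2*x + 1)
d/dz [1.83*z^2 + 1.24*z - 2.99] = 3.66*z + 1.24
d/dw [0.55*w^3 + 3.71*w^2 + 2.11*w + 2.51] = 1.65*w^2 + 7.42*w + 2.11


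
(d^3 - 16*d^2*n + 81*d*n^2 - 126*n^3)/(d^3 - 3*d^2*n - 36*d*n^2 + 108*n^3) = (d - 7*n)/(d + 6*n)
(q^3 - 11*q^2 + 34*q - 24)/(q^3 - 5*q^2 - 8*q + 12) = (q - 4)/(q + 2)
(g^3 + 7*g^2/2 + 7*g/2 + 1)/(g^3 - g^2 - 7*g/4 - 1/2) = 2*(g^2 + 3*g + 2)/(2*g^2 - 3*g - 2)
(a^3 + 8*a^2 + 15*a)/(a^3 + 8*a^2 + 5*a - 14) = a*(a^2 + 8*a + 15)/(a^3 + 8*a^2 + 5*a - 14)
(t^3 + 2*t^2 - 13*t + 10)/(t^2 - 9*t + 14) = (t^2 + 4*t - 5)/(t - 7)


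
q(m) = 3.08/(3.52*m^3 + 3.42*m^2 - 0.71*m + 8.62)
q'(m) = 3.08*(-10.56*m^2 - 6.84*m + 0.71)/(3.52*m^3 + 3.42*m^2 - 0.71*m + 8.62)^2 = (-32.5248*m^2 - 21.0672*m + 2.1868)/(3.52*m^3 + 3.42*m^2 - 0.71*m + 8.62)^2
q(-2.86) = -0.07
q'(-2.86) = -0.11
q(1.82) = 0.08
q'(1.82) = -0.09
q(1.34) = 0.14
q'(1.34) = -0.17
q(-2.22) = -0.27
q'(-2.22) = -0.85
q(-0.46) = 0.33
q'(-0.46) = 0.06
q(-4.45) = -0.01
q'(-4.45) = -0.01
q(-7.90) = -0.00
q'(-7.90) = -0.00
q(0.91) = 0.23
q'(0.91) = -0.24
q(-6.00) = -0.00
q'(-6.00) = -0.00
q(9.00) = 0.00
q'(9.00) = -0.00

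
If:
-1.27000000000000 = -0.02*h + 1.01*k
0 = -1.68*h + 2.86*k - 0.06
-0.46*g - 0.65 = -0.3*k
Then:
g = -2.26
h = -2.25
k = -1.30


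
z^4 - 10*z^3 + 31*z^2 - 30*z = z*(z - 5)*(z - 3)*(z - 2)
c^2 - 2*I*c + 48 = (c - 8*I)*(c + 6*I)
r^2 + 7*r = r*(r + 7)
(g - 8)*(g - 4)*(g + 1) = g^3 - 11*g^2 + 20*g + 32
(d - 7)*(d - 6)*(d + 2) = d^3 - 11*d^2 + 16*d + 84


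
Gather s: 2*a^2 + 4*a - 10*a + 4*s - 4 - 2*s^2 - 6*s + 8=2*a^2 - 6*a - 2*s^2 - 2*s + 4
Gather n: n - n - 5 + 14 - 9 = 0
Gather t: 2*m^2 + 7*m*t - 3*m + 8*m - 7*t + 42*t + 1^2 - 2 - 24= 2*m^2 + 5*m + t*(7*m + 35) - 25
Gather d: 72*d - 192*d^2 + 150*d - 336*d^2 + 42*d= -528*d^2 + 264*d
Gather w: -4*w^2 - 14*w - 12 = -4*w^2 - 14*w - 12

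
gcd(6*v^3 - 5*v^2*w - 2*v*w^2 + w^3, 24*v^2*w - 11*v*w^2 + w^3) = 3*v - w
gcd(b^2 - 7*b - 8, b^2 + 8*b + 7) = b + 1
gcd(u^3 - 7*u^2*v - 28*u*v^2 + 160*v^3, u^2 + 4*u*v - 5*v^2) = u + 5*v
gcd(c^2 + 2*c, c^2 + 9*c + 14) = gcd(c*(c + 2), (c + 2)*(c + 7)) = c + 2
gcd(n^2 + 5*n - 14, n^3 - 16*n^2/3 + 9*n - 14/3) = n - 2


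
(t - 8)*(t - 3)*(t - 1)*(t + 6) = t^4 - 6*t^3 - 37*t^2 + 186*t - 144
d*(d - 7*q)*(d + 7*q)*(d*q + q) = d^4*q + d^3*q - 49*d^2*q^3 - 49*d*q^3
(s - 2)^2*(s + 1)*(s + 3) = s^4 - 9*s^2 + 4*s + 12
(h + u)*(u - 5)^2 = h*u^2 - 10*h*u + 25*h + u^3 - 10*u^2 + 25*u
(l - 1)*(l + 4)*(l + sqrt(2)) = l^3 + sqrt(2)*l^2 + 3*l^2 - 4*l + 3*sqrt(2)*l - 4*sqrt(2)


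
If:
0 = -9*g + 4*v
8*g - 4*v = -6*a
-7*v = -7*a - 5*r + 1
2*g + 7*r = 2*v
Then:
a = -14/1075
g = -84/1075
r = -6/215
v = -189/1075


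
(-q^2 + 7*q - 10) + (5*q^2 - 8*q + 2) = 4*q^2 - q - 8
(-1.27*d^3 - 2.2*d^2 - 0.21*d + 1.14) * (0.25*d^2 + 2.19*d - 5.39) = -0.3175*d^5 - 3.3313*d^4 + 1.9748*d^3 + 11.6831*d^2 + 3.6285*d - 6.1446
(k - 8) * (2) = 2*k - 16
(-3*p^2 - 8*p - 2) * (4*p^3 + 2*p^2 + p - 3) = -12*p^5 - 38*p^4 - 27*p^3 - 3*p^2 + 22*p + 6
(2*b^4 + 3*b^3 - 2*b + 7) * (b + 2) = 2*b^5 + 7*b^4 + 6*b^3 - 2*b^2 + 3*b + 14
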